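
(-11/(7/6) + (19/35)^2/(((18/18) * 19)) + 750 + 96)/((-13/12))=-12297828/15925 = -772.23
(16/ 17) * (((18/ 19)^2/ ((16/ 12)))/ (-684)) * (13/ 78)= -18/116603 = 0.00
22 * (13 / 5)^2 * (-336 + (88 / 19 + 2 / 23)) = -107650972/2185 = -49268.18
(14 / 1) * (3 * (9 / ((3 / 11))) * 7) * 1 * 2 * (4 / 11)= 7056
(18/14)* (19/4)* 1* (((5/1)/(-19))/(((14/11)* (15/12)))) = -99/98 = -1.01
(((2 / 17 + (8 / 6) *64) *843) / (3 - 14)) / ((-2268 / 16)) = 4898392/106029 = 46.20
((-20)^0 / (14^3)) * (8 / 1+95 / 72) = 671/197568 = 0.00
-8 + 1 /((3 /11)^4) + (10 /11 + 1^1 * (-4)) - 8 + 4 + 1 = 148496/891 = 166.66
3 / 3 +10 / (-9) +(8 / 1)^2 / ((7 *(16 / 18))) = 10.17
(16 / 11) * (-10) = -160/11 = -14.55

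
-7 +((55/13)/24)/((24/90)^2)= -7523/1664 = -4.52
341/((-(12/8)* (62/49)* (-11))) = 49/3 = 16.33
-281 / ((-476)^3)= 281/107850176 = 0.00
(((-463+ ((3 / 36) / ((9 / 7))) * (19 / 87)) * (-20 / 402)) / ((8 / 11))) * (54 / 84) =20.36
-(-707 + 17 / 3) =2104/3 = 701.33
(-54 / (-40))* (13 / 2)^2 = 57.04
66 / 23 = 2.87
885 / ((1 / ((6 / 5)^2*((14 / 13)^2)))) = 1248912/845 = 1478.00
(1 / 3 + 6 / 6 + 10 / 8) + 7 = 115/12 = 9.58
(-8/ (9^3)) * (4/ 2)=-16/729 = -0.02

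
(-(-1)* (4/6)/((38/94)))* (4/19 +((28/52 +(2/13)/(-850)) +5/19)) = 9985714/5983575 = 1.67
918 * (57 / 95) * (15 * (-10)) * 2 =-165240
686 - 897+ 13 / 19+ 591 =7233/19 = 380.68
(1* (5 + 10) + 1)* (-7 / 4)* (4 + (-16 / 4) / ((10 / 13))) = 168/5 = 33.60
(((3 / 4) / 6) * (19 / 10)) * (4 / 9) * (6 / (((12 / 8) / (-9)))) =-3.80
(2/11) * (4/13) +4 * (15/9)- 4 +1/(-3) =1025/429 = 2.39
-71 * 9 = -639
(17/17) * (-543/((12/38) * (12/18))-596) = -12701/4 = -3175.25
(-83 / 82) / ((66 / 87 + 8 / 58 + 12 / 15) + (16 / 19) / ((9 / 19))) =-108315/371788 = -0.29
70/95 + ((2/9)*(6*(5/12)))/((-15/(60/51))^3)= 16707946/22683321 = 0.74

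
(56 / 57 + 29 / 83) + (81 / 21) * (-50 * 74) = -472582793/33117 = -14270.10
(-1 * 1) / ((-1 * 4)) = 1/4 = 0.25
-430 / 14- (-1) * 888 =6001/7 = 857.29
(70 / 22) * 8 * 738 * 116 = 23970240/11 = 2179112.73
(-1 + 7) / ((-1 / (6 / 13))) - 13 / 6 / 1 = -385/78 = -4.94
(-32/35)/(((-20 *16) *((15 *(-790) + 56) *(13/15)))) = -3/10732540 = 0.00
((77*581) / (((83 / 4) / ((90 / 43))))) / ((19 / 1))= 194040/817 = 237.50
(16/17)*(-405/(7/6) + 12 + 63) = -30480/119 = -256.13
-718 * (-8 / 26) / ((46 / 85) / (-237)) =-28928220/299 = -96749.90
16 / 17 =0.94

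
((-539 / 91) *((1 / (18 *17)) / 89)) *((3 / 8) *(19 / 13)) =-1463/12273456 = 0.00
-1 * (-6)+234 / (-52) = 3/2 = 1.50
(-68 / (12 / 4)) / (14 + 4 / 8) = -136/87 = -1.56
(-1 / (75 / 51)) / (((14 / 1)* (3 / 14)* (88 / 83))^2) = -0.07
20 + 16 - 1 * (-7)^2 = -13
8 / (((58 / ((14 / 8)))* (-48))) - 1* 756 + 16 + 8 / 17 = -739.53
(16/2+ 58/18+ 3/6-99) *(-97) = 152387/18 = 8465.94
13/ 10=1.30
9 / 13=0.69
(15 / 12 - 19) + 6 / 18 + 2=-185/12 = -15.42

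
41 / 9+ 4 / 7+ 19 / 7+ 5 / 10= 1051/126 = 8.34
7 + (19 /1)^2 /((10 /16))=2923/5 = 584.60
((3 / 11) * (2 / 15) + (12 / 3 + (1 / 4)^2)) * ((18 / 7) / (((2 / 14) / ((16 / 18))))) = 3607/55 = 65.58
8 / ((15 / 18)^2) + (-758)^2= 14364388/25 = 574575.52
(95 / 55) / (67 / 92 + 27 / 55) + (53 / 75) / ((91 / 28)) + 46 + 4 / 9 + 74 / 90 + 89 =829442668/6014775 = 137.90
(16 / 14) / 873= 8/6111 = 0.00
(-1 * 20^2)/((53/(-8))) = 3200/53 = 60.38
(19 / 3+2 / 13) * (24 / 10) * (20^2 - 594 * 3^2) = -5005352/65 = -77005.42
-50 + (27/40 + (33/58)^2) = -1648403/33640 = -49.00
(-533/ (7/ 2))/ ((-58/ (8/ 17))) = 4264/3451 = 1.24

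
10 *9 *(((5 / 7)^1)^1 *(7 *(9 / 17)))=4050/17 = 238.24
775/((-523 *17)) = -775/8891 = -0.09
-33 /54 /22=-0.03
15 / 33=5/11 = 0.45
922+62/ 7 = 6516/7 = 930.86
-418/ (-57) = 7.33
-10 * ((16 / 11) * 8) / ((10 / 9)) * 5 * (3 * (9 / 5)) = -31104/11 = -2827.64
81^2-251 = 6310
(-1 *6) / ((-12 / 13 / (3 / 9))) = 13/6 = 2.17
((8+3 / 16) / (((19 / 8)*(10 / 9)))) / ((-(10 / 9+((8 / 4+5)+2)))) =-10611/34580 = -0.31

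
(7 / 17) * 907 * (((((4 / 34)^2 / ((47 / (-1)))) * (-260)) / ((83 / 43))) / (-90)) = -28392728/172490517 = -0.16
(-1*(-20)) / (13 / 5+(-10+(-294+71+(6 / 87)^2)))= -21025/242203 = -0.09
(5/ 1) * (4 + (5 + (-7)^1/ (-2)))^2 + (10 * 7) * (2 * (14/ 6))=13295/12 = 1107.92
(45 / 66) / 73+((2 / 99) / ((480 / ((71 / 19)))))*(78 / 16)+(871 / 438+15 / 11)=295482419/87880320 = 3.36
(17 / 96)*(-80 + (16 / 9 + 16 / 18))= -493/36 = -13.69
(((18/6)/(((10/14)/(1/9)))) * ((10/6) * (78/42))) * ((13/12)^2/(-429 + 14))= -2197/537840 = 0.00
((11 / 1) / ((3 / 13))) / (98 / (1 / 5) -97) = 143/1179 = 0.12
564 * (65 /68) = 9165/17 = 539.12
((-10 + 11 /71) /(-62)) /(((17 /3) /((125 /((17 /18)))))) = 2359125/636089 = 3.71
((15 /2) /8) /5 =3/16 = 0.19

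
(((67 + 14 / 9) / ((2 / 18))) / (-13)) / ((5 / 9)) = -5553/65 = -85.43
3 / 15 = 0.20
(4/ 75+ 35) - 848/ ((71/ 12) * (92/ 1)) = 4102357/122475 = 33.50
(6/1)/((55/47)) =282/55 = 5.13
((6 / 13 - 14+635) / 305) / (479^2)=8079/909733565 = 0.00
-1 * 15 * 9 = -135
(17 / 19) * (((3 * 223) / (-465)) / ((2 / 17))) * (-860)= 5542442/589 = 9409.92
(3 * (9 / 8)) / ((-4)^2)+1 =155/128 = 1.21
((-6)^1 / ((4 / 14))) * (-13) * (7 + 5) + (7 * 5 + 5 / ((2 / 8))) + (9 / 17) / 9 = 56628/17 = 3331.06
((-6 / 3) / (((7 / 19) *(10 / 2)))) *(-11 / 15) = 418/525 = 0.80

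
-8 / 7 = -1.14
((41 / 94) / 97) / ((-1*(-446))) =41/4066628 = 0.00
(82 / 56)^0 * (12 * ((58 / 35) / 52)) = 174/455 = 0.38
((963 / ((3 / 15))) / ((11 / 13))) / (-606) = -20865/2222 = -9.39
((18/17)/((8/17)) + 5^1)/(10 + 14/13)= 377/576 = 0.65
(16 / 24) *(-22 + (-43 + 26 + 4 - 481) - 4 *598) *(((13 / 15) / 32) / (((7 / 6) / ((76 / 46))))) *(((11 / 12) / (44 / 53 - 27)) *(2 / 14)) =0.37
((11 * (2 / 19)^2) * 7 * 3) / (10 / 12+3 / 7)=38808/19133 = 2.03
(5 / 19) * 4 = 20/19 = 1.05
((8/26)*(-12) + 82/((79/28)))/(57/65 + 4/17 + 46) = 2214760/4112661 = 0.54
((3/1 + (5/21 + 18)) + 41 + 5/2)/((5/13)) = 35347/210 = 168.32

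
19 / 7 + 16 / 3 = 169/21 = 8.05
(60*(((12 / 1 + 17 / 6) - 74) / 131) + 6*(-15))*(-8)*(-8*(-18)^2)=-318090240/131 = -2428169.77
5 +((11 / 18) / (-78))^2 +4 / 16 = 10349005/1971216 = 5.25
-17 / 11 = -1.55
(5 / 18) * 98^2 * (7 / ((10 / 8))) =134456/9 = 14939.56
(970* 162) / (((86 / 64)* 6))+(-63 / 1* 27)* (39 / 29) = 21451743/1247 = 17202.68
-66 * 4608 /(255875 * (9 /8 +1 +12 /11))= -26763264/72412625 = -0.37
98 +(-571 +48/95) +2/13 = -583341/1235 = -472.34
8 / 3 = 2.67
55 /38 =1.45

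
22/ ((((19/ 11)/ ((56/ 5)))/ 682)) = 9242464/95 = 97289.09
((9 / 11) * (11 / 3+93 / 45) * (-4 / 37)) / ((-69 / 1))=344/46805 = 0.01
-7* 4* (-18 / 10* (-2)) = -504/5 = -100.80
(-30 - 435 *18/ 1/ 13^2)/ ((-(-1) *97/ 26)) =-25800/1261 = -20.46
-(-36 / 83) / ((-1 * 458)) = -18/19007 = 0.00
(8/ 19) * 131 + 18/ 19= 1066/19 = 56.11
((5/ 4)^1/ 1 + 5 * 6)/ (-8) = -125/32 = -3.91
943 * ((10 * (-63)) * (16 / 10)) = -950544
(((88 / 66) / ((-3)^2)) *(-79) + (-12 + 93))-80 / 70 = 68.15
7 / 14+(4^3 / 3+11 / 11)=137/6 = 22.83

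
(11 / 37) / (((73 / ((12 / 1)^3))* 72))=264/2701 = 0.10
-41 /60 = -0.68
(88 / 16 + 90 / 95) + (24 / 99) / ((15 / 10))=24863/3762 = 6.61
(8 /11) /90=0.01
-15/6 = -5/2 = -2.50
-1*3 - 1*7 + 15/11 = -95/11 = -8.64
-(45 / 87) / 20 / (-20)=3/2320 = 0.00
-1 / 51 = -0.02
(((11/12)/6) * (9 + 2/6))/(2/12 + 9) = 7/45 = 0.16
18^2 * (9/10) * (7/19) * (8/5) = 81648/475 = 171.89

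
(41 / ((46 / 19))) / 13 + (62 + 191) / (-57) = -106891/34086 = -3.14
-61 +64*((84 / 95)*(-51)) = -279971/95 = -2947.06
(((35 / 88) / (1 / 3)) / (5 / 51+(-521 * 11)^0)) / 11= 765/7744 = 0.10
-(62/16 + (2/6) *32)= -349/24 = -14.54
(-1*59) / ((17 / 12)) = -708/17 = -41.65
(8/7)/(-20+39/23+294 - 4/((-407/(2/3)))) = 224664/54197815 = 0.00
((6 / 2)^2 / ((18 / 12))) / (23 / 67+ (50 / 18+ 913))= 3618/552421 = 0.01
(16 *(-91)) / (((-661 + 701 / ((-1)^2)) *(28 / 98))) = -637/5 = -127.40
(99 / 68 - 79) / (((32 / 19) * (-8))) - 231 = -3921061/17408 = -225.24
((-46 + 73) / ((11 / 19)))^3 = 101431.78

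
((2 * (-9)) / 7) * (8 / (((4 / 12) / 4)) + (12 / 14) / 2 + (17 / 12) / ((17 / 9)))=-24489/98 = -249.89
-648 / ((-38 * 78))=54/247 = 0.22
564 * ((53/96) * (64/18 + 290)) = 91405.86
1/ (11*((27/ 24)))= 8/99 = 0.08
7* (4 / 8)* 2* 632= 4424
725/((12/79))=57275/12 = 4772.92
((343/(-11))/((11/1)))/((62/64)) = -10976/3751 = -2.93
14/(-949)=-14/949 = -0.01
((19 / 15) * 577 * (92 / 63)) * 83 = 83713468/945 = 88585.68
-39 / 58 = -0.67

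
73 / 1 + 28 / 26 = 74.08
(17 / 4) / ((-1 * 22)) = -17/88 = -0.19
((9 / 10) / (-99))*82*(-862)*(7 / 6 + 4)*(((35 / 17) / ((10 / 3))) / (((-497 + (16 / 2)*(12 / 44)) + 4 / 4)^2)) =6025811/716589440 = 0.01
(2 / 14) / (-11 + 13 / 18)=-18/1295 = -0.01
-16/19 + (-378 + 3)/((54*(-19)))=-163/342 = -0.48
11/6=1.83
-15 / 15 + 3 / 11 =-8/11 = -0.73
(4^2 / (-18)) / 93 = -8/837 = -0.01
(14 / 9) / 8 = 7/36 = 0.19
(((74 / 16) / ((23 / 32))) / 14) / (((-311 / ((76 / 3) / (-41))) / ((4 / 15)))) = 22496/92380995 = 0.00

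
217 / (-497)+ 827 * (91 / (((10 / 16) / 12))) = 512951557/355 = 1444933.96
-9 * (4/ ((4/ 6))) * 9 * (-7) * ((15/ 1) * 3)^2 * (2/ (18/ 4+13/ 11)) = 12124728/5 = 2424945.60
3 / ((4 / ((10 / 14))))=15/28 = 0.54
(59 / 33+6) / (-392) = -0.02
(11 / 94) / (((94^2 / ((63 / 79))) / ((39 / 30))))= 9009/656161360 = 0.00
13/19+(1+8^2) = 1248/19 = 65.68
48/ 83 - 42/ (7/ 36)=-17880/83 = -215.42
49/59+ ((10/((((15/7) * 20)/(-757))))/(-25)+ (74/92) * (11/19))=80844371/9668625 = 8.36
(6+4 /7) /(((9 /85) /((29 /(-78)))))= -56695/2457 = -23.07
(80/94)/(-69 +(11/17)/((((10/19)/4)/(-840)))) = -680/3355659 = 0.00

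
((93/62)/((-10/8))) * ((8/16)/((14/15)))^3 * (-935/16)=1893375/175616 = 10.78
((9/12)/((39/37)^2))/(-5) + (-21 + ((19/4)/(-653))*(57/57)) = -69995971/3310710 = -21.14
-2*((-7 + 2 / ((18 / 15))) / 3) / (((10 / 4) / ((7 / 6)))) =224/135 = 1.66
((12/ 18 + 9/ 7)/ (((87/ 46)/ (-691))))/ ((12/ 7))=-416.10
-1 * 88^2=-7744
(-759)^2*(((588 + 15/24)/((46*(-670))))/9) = -13105147/10720 = -1222.50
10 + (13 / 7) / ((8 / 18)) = 397/28 = 14.18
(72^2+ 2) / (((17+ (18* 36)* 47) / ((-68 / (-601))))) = 352648/18314273 = 0.02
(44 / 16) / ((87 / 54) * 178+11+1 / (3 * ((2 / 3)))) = 99/10738 = 0.01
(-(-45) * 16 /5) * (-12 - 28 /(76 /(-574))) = 545760/19 = 28724.21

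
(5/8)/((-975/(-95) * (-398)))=-19/124176 = 0.00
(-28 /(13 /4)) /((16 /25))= -175/13 = -13.46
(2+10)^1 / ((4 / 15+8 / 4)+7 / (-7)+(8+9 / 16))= 2880/2359 = 1.22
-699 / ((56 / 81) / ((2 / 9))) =-6291/28 = -224.68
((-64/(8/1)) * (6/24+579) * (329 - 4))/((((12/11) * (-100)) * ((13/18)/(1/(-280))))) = -10923/160 = -68.27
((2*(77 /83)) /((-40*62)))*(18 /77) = -9/51460 = 0.00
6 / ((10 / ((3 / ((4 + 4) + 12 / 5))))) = 9/52 = 0.17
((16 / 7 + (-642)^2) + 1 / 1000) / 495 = 832.66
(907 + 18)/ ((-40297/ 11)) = -10175/40297 = -0.25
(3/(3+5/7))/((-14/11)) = -33/52 = -0.63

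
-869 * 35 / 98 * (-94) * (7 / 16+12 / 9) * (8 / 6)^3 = 69433100/567 = 122456.97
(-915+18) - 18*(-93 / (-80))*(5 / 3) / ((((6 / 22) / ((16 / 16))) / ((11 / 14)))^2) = -1860367/1568 = -1186.46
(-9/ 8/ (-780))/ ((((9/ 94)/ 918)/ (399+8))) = 2926737/520 = 5628.34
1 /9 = 0.11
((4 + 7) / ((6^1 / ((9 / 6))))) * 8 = 22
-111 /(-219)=37/73 = 0.51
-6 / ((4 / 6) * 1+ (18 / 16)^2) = -1152/371 = -3.11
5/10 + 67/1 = 135/2 = 67.50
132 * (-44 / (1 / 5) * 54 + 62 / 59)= -92513256/59 = -1568021.29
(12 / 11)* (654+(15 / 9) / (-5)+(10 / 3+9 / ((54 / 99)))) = 8082/11 = 734.73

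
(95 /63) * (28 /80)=19/36 = 0.53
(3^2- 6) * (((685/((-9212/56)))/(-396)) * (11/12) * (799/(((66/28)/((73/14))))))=850085/16632 = 51.11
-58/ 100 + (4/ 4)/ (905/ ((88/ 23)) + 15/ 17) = -409011/710350 = -0.58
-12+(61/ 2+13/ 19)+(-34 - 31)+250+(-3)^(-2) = 69869/342 = 204.30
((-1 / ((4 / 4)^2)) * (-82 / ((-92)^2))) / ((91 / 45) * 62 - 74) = 1845/9784384 = 0.00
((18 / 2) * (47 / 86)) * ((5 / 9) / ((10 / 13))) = 611/172 = 3.55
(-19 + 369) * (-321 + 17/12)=-671125/6 = -111854.17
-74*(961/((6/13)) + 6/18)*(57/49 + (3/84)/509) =-365005555/2036 = -179275.81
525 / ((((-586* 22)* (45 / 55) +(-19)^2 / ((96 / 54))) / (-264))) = 246400/18391 = 13.40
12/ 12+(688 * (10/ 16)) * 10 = 4301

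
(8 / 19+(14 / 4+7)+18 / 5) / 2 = 2759/380 = 7.26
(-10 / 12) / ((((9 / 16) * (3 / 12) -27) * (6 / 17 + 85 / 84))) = 76160/3350331 = 0.02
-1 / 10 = -0.10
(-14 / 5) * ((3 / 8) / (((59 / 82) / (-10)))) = 861/59 = 14.59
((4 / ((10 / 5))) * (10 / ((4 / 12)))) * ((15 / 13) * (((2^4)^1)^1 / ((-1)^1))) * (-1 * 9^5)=850305600/13 = 65408123.08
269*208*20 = 1119040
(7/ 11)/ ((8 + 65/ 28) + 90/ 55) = 196/3683 = 0.05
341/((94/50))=8525/47 = 181.38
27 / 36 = 3/4 = 0.75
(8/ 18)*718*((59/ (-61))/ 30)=-84724/8235 = -10.29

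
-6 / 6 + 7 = 6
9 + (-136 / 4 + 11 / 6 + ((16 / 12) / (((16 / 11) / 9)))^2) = 2155/48 = 44.90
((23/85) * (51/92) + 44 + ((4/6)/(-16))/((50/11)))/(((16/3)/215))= 2277667/1280 = 1779.43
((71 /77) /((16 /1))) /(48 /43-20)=-3053/1000384 = 0.00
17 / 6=2.83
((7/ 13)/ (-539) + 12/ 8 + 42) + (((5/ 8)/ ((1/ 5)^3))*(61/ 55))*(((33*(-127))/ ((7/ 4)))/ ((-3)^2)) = -23013.05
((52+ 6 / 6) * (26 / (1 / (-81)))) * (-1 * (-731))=-81592758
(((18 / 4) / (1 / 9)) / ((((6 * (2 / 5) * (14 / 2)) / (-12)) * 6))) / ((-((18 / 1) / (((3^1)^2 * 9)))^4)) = 885735/448 = 1977.09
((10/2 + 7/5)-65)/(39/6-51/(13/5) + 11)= 7618/275 = 27.70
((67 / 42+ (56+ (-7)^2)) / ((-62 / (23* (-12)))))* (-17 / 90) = -89.63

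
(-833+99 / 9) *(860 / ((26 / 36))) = -12724560/13 = -978812.31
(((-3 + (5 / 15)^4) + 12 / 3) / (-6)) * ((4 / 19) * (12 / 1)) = -656/1539 = -0.43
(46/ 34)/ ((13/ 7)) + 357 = 79058/221 = 357.73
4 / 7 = 0.57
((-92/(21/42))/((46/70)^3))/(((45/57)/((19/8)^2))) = -4632.63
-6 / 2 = -3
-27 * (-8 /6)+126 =162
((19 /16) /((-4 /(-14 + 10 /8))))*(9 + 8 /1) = 16473/256 = 64.35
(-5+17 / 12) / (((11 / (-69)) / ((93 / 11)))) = 91977/484 = 190.04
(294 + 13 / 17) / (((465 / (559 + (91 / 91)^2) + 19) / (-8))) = -4489856/37757 = -118.91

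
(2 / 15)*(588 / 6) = 196/15 = 13.07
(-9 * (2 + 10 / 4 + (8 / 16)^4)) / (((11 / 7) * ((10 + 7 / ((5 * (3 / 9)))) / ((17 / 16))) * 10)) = -78183/399872 = -0.20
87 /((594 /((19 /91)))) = 551/18018 = 0.03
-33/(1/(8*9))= -2376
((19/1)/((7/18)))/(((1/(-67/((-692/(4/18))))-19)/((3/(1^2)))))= 68742/12887 = 5.33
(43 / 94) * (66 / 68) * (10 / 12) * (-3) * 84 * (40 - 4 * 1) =-2681910/799 = -3356.58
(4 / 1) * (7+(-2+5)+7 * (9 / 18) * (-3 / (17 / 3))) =554/17 = 32.59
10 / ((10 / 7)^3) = 343/100 = 3.43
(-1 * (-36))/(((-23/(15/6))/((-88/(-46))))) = -3960/529 = -7.49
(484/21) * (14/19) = 968/57 = 16.98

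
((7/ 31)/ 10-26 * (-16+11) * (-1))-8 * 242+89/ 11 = -7017393/3410 = -2057.89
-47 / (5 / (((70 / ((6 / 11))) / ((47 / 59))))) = -4543/3 = -1514.33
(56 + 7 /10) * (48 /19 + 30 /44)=760347/4180 = 181.90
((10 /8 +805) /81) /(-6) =-1075/648 = -1.66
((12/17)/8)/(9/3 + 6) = 1/102 = 0.01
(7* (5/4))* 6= 105/2 = 52.50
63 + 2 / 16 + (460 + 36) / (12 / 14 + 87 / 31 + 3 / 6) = 2634647/14456 = 182.25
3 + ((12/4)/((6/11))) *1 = 17/2 = 8.50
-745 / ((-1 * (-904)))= -0.82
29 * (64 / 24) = 232/3 = 77.33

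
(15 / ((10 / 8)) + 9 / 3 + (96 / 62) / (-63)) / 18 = 0.83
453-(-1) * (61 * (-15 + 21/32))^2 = 784407873/1024 = 766023.31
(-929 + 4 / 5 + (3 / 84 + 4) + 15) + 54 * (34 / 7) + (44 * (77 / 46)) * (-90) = -23427349/3220 = -7275.57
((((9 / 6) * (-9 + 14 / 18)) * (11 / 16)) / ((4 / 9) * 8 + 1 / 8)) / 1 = -1221/530 = -2.30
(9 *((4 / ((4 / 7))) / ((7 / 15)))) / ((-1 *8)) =-135/8 = -16.88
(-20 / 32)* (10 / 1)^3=-625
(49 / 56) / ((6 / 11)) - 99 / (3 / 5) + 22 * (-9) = -17347/48 = -361.40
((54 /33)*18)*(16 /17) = 5184/187 = 27.72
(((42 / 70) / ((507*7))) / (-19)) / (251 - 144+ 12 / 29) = -29/350079275 = 0.00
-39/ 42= -13/14 = -0.93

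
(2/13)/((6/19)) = 19/39 = 0.49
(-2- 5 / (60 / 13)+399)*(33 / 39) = 52261/156 = 335.01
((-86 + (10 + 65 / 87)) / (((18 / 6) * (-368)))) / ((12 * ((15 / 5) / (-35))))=-229145/3457728 = -0.07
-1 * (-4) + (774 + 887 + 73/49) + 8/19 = 1551894/931 = 1666.91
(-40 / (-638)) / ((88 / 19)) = 95/7018 = 0.01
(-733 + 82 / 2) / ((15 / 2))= -1384/15 = -92.27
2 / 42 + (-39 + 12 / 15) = -38.15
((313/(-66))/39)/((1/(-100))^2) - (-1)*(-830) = -2633210/1287 = -2046.01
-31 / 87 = -0.36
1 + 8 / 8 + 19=21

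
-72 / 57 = -24/19 = -1.26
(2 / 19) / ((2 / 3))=3/19 = 0.16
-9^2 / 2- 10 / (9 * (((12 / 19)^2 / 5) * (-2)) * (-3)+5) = -1396981/33602 = -41.57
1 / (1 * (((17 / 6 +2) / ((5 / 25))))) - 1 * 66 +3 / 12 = -38111/580 = -65.71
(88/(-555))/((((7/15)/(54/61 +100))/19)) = -10289488/15799 = -651.27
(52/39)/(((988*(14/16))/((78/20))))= 4/665 = 0.01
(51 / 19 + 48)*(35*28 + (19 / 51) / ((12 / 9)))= 64192617/1292 = 49684.69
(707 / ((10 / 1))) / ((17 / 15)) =2121/34 = 62.38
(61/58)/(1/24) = 732/29 = 25.24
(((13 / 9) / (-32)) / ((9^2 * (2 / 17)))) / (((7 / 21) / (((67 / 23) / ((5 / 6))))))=-14807/298080 = -0.05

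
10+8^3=522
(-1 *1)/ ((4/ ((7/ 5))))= -7/20 = -0.35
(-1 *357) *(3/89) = -1071/89 = -12.03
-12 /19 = -0.63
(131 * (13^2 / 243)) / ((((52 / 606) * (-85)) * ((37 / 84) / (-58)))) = 139666436/84915 = 1644.78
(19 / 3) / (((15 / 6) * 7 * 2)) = 19/105 = 0.18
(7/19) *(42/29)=294/551 = 0.53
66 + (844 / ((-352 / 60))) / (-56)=84477/1232 = 68.57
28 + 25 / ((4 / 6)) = 131/2 = 65.50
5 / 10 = 1/2 = 0.50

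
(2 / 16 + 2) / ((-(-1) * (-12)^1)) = -17/96 = -0.18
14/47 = 0.30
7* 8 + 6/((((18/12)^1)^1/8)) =88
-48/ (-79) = 48/79 = 0.61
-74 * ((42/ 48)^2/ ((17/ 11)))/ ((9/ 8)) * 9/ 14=-2849/136 = -20.95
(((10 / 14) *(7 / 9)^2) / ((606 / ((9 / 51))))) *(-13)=-455/278154 = 0.00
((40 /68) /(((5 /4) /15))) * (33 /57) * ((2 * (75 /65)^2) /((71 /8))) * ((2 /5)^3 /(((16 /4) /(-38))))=-152064/203983 = -0.75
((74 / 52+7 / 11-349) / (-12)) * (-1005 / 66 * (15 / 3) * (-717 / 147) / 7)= 1533.80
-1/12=-0.08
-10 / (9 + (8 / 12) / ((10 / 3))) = -25/23 = -1.09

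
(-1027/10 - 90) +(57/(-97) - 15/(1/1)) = -202039/970 = -208.29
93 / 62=3/2 = 1.50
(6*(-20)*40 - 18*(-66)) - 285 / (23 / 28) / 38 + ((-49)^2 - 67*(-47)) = 44364/23 = 1928.87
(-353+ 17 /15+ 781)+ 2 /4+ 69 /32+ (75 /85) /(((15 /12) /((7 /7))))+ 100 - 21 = 4173803/8160 = 511.50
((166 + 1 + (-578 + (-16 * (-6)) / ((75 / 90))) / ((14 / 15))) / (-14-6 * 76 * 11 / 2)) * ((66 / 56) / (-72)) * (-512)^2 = -103718912/185367 = -559.53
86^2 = 7396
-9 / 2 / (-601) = 9/1202 = 0.01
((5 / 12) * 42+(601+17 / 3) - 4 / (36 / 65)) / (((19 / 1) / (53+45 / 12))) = 2520835/1368 = 1842.72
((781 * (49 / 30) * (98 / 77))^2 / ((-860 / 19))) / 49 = -229965379/193500 = -1188.45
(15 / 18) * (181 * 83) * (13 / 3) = 976495/18 = 54249.72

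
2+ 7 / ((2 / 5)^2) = 183/4 = 45.75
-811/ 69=-11.75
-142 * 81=-11502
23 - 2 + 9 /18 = 43/2 = 21.50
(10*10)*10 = 1000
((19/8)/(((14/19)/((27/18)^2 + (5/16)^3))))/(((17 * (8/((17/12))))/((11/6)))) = 37093111/264241152 = 0.14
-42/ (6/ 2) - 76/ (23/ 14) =-1386/23 = -60.26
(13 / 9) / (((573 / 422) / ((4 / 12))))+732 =732.35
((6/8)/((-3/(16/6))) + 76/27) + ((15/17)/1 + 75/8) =45553/3672 = 12.41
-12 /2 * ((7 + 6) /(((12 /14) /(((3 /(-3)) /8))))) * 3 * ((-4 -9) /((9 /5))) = -5915/24 = -246.46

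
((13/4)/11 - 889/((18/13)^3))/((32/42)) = -150258563/342144 = -439.17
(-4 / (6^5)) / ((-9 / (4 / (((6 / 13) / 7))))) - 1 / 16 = -6197/104976 = -0.06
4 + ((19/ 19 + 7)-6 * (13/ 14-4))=213/7 = 30.43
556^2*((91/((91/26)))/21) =8037536/21 = 382739.81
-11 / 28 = -0.39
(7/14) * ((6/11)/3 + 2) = 12/11 = 1.09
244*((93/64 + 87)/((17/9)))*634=57952989/8 = 7244123.62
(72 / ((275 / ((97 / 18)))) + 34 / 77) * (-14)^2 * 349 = 126716.19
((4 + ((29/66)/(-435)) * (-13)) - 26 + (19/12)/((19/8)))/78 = -21107/77220 = -0.27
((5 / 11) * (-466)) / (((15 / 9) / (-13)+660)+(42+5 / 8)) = -726960/2410969 = -0.30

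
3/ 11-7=-74/11 = -6.73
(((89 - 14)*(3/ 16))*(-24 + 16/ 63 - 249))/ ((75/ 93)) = -532673/112 = -4756.01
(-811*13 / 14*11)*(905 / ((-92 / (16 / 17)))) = 209911130/2737 = 76693.87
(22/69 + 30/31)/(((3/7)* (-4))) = -4816/6417 = -0.75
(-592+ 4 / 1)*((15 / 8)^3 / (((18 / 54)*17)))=-1488375/2176 = -684.00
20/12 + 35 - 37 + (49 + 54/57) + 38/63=60110/1197 = 50.22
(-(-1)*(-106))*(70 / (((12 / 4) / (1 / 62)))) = -3710/93 = -39.89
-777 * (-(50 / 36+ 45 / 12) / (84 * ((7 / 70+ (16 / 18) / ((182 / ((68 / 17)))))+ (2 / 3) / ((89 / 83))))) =7491575/116824 = 64.13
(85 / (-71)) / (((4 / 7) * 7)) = -0.30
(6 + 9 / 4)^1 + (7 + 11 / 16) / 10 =1443/160 = 9.02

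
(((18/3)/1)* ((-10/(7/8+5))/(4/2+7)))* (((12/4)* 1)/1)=-160/47 = -3.40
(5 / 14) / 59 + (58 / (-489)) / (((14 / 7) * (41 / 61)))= -1360949/16560474 = -0.08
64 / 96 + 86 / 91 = 440/273 = 1.61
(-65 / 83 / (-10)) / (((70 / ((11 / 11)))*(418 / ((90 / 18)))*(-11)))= -13/10685752 = 0.00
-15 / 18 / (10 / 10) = -5/6 = -0.83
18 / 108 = 1/6 = 0.17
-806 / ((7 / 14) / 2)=-3224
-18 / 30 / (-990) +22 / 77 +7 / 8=53653/46200 = 1.16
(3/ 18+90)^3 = 158340421/216 = 733057.50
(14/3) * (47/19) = 658/57 = 11.54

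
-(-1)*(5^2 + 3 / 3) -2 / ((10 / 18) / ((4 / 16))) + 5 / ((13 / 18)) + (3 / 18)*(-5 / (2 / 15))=6701/260 = 25.77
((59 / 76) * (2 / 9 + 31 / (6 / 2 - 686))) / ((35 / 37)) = 2372921/16351020 = 0.15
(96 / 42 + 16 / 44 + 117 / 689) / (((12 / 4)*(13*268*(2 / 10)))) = 1475/1093708 = 0.00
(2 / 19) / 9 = 2/171 = 0.01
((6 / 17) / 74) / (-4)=-3/2516 = 0.00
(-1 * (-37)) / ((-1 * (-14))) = 37/14 = 2.64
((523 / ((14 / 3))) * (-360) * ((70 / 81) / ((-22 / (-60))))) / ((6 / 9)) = -1569000/11 = -142636.36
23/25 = 0.92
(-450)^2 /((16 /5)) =253125/4 = 63281.25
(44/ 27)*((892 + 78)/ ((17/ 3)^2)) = 42680/867 = 49.23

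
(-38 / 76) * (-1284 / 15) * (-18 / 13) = -59.26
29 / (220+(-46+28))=29/202 = 0.14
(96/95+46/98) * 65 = 89557/931 = 96.19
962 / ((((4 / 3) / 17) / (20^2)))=4906200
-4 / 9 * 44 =-176/9 = -19.56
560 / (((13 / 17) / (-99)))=-72498.46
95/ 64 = 1.48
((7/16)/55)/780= 7/686400 = 0.00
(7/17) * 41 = 287/17 = 16.88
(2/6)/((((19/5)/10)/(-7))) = -350/57 = -6.14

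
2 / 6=1/3 = 0.33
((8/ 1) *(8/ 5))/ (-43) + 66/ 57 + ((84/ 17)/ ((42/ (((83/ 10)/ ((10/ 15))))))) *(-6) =-550561/69445 = -7.93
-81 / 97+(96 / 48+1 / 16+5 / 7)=21095/10864 = 1.94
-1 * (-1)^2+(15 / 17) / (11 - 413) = -2283/2278 = -1.00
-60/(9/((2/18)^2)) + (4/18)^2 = -8/243 = -0.03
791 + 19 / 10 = 7929/10 = 792.90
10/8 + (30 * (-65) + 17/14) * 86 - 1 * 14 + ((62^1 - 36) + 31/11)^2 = -565043301/3388 = -166777.83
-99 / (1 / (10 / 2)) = -495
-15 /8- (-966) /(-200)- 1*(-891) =176859/200 = 884.30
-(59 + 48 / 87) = -1727/29 = -59.55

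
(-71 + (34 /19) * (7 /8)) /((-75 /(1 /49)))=1759/93100 = 0.02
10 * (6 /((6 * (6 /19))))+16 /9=301/9 = 33.44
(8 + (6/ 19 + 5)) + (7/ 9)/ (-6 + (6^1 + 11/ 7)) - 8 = 10930/1881 = 5.81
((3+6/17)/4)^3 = 185193/314432 = 0.59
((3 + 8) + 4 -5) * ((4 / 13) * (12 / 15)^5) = 8192/8125 = 1.01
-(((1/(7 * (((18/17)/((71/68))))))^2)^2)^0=-1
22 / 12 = 11/6 = 1.83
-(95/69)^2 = -9025/4761 = -1.90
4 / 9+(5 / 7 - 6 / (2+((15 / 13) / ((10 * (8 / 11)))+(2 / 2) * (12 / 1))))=136361/185535 = 0.73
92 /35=2.63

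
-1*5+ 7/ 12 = -53/12 = -4.42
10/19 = 0.53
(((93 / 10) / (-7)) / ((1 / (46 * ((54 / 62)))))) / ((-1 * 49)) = 1863/1715 = 1.09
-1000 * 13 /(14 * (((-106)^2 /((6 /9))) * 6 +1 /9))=-4500/490063 = -0.01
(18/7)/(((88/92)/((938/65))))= 27738/715 = 38.79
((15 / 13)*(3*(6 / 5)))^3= 157464/2197 = 71.67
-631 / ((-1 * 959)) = 631/959 = 0.66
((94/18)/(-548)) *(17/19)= -799/93708 = -0.01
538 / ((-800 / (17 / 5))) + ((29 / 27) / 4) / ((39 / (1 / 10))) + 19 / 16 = -578261/526500 = -1.10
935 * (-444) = -415140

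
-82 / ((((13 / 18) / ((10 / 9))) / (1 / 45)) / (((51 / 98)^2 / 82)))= -289/31213 = -0.01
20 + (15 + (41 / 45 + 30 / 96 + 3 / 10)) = 26297/720 = 36.52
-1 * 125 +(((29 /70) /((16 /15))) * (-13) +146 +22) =37.95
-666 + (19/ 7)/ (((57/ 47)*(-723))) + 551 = -1746092/15183 = -115.00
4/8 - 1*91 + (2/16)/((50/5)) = -7239/80 = -90.49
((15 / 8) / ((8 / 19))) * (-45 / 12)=-4275/256 = -16.70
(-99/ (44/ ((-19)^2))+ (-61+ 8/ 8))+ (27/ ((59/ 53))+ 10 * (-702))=-1856847/236 = -7868.00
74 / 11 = 6.73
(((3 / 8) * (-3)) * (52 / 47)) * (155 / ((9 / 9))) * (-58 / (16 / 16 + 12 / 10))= 2629575/517 = 5086.22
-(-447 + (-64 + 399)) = 112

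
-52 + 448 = 396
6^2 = 36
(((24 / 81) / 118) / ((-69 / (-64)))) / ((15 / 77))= 19712/1648755 = 0.01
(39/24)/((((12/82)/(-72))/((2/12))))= -533/4 = -133.25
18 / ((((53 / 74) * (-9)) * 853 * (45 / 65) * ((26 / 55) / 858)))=-1164020/135627 = -8.58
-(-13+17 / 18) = 217/18 = 12.06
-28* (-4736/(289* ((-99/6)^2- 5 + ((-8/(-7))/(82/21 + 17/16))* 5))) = 1.71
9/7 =1.29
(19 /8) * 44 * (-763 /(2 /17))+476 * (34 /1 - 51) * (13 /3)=-8553601/12 = -712800.08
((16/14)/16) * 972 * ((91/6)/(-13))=-81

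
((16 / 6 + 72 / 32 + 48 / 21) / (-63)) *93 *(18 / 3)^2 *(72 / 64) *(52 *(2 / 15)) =-146289/49 = -2985.49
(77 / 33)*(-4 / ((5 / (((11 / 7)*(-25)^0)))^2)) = -0.92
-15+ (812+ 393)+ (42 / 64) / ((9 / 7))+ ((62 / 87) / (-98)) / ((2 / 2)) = 54134559/45472 = 1190.50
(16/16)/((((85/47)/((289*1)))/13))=10387/5 = 2077.40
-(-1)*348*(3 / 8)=261/2 = 130.50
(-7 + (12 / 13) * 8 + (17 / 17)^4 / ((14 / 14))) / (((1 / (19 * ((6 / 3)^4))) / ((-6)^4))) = 7091712/13 = 545516.31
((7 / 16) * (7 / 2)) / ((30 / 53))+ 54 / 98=153173/47040 = 3.26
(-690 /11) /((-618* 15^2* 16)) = 23/815760 = 0.00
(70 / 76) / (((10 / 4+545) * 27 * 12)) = 7/1348164 = 0.00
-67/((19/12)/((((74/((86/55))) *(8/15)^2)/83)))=-6980864/1017165 = -6.86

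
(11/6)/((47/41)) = 451/282 = 1.60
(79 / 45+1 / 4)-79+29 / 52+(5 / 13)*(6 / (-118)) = -405983/5310 = -76.46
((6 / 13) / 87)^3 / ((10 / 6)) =24/267913165 = 0.00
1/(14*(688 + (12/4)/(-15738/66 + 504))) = 2921/28135534 = 0.00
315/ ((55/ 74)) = 4662/11 = 423.82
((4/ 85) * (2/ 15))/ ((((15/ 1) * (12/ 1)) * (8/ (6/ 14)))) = 1/535500 = 0.00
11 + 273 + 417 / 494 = 140713/494 = 284.84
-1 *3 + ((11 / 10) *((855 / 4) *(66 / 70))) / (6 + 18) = 13971/2240 = 6.24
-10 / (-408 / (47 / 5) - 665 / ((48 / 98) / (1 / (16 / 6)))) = 6016/332411 = 0.02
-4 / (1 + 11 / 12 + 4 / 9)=-144/85 = -1.69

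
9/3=3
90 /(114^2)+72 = 51989/722 = 72.01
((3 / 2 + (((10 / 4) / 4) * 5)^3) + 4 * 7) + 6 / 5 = 156717/2560 = 61.22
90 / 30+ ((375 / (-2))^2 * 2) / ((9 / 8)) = 62503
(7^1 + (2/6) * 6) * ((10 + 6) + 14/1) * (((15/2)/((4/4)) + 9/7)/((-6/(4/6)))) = -1845/7 = -263.57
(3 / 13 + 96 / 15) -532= -34149/65 = -525.37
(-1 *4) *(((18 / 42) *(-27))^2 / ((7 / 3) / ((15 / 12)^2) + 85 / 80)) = -31492800/150283 = -209.56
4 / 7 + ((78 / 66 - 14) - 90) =-7873/77 = -102.25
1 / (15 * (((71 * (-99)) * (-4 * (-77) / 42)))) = -1/773190 = 0.00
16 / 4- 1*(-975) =979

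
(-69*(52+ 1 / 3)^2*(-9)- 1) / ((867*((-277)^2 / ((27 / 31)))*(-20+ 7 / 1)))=-55260/32261359 = 0.00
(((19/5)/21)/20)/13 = 19/27300 = 0.00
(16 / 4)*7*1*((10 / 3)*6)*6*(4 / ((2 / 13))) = 87360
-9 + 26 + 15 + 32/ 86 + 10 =1822/43 = 42.37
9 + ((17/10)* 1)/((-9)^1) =793/90 = 8.81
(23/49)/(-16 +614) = 1/1274 = 0.00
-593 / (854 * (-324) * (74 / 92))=13639/5118876 = 0.00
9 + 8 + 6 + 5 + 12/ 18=86/3 = 28.67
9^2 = 81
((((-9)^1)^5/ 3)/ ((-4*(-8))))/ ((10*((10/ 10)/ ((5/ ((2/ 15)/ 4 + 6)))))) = -295245/5792 = -50.97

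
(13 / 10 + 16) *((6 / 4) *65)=6747/4 = 1686.75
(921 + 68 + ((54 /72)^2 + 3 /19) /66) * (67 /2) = 443171835/13376 = 33131.87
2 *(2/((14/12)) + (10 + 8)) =39.43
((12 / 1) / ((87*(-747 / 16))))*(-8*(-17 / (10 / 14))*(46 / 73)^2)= -128923648/577210635 = -0.22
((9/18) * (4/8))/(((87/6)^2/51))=51/841 = 0.06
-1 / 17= -0.06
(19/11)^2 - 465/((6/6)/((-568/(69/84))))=894846863/2783 = 321540.37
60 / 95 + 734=13958/19 = 734.63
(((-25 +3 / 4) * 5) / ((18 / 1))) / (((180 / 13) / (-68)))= 21437/648 = 33.08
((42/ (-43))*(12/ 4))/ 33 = -42/473 = -0.09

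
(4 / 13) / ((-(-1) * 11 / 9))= 36/143 = 0.25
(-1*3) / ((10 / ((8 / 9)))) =-4/15 = -0.27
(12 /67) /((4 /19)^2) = 1083/268 = 4.04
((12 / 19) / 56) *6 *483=621/19 = 32.68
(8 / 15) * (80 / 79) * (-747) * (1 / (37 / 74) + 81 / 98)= -4414272/3871 = -1140.34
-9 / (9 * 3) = -0.33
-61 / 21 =-2.90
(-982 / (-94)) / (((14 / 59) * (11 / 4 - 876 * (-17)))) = 57938/19601491 = 0.00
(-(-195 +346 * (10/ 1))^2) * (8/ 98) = -42640900/49 = -870222.45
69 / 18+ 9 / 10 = 71/15 = 4.73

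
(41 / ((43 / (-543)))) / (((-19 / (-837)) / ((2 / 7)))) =-37268262/5719 = -6516.57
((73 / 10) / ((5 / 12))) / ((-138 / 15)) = -219/115 = -1.90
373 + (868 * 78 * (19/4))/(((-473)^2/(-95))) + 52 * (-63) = -680036717/223729 = -3039.56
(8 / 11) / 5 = 8/55 = 0.15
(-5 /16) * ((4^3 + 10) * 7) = -1295/8 = -161.88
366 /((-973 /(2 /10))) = -366/4865 = -0.08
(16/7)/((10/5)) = 8/7 = 1.14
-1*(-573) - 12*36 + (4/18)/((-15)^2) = 285527/2025 = 141.00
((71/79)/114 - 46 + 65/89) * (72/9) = -145115420/400767 = -362.09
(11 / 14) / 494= 11/6916 = 0.00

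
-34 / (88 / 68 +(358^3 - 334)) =-289/390000224 = 0.00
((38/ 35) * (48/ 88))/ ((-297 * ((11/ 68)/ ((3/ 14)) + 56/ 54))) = -7752/6966575 = 0.00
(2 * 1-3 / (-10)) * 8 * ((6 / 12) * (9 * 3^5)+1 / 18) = 20121.42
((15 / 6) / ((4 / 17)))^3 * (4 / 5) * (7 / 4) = 859775/512 = 1679.25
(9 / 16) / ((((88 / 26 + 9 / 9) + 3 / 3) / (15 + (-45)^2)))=5967/28 = 213.11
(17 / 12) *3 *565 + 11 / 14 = 67257/28 = 2402.04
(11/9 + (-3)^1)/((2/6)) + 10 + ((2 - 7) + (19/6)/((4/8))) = 6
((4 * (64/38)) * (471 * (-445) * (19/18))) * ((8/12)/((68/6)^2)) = -7735.92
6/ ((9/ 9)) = 6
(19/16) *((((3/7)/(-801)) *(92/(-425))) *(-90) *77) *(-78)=74.34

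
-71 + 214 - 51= 92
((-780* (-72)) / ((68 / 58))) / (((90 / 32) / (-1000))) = -289536000/17 = -17031529.41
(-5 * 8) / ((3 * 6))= -20/9 = -2.22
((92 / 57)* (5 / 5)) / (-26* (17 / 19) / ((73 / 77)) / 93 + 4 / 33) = -1145078/101193 = -11.32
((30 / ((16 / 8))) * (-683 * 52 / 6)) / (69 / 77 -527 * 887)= 3418415/17996752 = 0.19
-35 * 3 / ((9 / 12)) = -140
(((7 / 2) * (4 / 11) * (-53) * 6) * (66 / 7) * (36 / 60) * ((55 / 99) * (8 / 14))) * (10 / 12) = -4240/7 = -605.71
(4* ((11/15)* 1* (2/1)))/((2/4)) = 176/15 = 11.73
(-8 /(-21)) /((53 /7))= 8/159 = 0.05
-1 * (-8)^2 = -64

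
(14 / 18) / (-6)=-7/54 = -0.13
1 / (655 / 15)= 3/131 = 0.02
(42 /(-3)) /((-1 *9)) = 14/9 = 1.56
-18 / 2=-9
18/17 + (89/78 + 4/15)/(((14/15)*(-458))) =2991483/2834104 = 1.06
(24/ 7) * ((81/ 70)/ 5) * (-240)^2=2239488/49 = 45703.84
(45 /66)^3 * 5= 16875/10648 = 1.58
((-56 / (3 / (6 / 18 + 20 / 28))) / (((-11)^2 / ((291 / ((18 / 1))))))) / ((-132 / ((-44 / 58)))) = -388/25839 = -0.02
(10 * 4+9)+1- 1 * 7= 43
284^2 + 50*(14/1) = 81356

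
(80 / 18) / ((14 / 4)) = 80/63 = 1.27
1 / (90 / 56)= 28/45 = 0.62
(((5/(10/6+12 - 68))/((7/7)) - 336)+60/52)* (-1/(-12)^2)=118289/50856 = 2.33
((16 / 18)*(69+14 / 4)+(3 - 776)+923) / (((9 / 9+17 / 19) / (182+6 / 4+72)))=9369185/324 = 28917.24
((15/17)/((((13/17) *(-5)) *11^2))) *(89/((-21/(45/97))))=4005/1068067 = 0.00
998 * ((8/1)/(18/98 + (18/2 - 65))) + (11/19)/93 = -691248587/4832745 = -143.03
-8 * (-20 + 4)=128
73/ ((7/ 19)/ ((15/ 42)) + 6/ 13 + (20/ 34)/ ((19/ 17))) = 90155/2494 = 36.15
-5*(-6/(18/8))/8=5/3 = 1.67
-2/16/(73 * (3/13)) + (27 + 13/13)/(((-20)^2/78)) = 5.45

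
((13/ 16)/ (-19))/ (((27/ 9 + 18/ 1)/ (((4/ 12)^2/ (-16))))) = 13/919296 = 0.00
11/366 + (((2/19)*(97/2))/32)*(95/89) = 104419/521184 = 0.20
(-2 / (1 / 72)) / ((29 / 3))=-432/29 = -14.90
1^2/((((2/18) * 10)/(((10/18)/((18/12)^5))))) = 16/243 = 0.07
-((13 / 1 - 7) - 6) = 0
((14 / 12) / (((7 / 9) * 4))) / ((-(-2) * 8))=3/128 = 0.02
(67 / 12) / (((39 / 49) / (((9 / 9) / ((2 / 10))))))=35.07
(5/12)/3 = 5/36 = 0.14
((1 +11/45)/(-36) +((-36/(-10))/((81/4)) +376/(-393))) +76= 3989018/53055 = 75.19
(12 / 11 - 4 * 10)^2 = 183184/121 = 1513.92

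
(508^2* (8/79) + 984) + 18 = 2143670/79 = 27135.06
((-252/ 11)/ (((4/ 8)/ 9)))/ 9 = -504/11 = -45.82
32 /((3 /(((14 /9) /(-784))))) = -4/189 = -0.02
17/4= 4.25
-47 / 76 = -0.62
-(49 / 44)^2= -2401/1936 = -1.24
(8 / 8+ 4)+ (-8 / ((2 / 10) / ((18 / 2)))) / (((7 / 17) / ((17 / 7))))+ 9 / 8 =-829919/392 = -2117.14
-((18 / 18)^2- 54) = 53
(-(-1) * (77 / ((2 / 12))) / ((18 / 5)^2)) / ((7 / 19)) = 96.76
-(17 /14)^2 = -289/196 = -1.47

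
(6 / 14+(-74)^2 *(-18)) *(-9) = 6209757/7 = 887108.14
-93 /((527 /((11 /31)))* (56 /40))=-165/3689 = -0.04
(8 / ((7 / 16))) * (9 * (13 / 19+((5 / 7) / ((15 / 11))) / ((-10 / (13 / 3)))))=350272/4655 = 75.25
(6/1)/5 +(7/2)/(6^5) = 93347/77760 = 1.20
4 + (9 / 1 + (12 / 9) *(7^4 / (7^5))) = 277/21 = 13.19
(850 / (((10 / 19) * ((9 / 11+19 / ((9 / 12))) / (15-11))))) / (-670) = -21318/57821 = -0.37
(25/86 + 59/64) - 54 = -145271/2752 = -52.79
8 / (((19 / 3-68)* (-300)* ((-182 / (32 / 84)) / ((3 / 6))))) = -4/8838375 = 0.00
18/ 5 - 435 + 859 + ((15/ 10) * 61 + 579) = 10981/10 = 1098.10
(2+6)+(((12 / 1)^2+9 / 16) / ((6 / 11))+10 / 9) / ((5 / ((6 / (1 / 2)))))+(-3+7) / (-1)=77129/120 = 642.74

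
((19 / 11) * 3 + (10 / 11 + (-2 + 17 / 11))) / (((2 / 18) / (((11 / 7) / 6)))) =93/7 = 13.29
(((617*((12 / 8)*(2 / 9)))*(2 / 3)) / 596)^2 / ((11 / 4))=380689/19781091 = 0.02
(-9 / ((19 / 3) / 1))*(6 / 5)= -162/95 = -1.71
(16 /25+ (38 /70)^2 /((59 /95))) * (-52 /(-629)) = 0.09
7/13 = 0.54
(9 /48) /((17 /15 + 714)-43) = 45/161312 = 0.00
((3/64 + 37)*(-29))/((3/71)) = -25426.51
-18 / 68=-9/34 = -0.26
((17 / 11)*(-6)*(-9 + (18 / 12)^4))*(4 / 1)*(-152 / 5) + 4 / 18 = -2197582/495 = -4439.56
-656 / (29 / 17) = -11152/29 = -384.55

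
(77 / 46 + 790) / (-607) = -36417/27922 = -1.30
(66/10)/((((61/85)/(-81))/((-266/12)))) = 16512.71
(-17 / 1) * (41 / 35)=-19.91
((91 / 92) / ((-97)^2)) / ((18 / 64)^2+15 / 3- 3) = 23296/460730503 = 0.00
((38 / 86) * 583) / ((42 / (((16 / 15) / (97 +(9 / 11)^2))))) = 282172/4212495 = 0.07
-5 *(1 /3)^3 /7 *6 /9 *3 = -10/189 = -0.05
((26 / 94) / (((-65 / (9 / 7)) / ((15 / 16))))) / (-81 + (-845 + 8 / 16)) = 9/1623944 = 0.00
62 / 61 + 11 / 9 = 1229/549 = 2.24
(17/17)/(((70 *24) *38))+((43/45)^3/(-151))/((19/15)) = -934127/205480800 = 0.00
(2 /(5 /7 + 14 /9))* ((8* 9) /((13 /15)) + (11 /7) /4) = 273447/3718 = 73.55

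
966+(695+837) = 2498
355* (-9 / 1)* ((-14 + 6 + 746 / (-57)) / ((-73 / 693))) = -887130090/1387 = -639603.53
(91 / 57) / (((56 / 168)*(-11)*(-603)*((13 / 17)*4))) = 119/504108 = 0.00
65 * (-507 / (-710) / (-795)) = -2197/37630 = -0.06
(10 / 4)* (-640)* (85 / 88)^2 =-180625/121 = -1492.77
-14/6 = -7/3 = -2.33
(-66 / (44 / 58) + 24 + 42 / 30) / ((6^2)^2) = -77/1620 = -0.05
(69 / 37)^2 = 4761/1369 = 3.48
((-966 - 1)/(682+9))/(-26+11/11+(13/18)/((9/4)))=78327/1381309 = 0.06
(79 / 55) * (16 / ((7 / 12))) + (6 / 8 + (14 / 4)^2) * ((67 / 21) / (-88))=359677/9240 = 38.93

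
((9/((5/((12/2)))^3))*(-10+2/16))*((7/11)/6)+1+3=-33793/2750 = -12.29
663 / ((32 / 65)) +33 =44151/32 = 1379.72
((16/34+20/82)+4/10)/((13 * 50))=1942/1132625 = 0.00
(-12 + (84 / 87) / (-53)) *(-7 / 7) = 12.02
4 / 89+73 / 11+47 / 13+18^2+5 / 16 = 68137139/203632 = 334.61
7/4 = 1.75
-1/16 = -0.06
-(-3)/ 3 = 1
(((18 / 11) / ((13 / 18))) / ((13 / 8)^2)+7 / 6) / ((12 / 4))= 0.67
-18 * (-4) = 72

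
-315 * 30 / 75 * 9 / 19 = -1134/19 = -59.68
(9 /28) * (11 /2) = 99/56 = 1.77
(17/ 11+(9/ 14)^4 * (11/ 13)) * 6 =27851451/2746744 = 10.14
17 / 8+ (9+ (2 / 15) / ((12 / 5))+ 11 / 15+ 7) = 6809/360 = 18.91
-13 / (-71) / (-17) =-13/1207 = -0.01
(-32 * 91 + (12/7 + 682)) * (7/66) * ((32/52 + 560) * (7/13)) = -36170344/507 = -71341.90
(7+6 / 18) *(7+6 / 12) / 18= 55/18 = 3.06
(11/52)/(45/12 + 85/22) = 121/4355 = 0.03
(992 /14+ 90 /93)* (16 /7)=249376/1519 = 164.17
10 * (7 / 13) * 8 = 560/13 = 43.08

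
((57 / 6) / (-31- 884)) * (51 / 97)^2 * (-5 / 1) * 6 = 49419/573949 = 0.09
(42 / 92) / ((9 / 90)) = 105/23 = 4.57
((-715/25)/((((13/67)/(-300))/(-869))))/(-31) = 38427180/31 = 1239586.45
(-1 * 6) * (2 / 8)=-3/2 = -1.50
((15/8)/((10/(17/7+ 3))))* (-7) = -57/8 = -7.12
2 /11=0.18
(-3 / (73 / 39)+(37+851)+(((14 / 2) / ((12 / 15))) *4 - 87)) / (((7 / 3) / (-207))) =-37825731/511 = -74022.96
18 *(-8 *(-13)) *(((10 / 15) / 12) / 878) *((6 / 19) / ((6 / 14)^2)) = 5096/25023 = 0.20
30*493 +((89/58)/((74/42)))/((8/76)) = 63514191/4292 = 14798.27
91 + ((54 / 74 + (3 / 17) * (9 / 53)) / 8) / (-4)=90.98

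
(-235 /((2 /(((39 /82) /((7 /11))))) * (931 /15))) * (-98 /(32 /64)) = 1512225/5453 = 277.32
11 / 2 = 5.50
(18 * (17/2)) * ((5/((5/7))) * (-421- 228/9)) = -478023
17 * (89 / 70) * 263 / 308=397919/21560 = 18.46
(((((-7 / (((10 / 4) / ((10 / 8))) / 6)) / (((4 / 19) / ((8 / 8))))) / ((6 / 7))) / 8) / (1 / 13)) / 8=-12103/512 = -23.64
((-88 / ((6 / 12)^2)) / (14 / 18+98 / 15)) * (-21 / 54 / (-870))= -88/4089 = -0.02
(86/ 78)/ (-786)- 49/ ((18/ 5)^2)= -2086949/551772 = -3.78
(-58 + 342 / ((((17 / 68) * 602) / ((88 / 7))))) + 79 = 104439/2107 = 49.57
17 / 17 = 1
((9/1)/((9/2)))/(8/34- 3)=-34/47 = -0.72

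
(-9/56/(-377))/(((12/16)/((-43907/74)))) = -131721/390572 = -0.34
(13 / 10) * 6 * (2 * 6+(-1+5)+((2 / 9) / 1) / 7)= 125.05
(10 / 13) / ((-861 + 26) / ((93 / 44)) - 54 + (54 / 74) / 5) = -172050/100404967 = 0.00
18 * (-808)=-14544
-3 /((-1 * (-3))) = -1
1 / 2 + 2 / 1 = 5/2 = 2.50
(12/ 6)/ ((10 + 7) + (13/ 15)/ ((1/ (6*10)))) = 2/69 = 0.03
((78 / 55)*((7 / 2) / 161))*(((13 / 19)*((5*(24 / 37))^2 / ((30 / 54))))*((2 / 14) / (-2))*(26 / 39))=-876096/46065481 = -0.02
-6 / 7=-0.86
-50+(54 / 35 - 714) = -26686/35 = -762.46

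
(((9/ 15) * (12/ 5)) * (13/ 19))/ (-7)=-468/3325 = -0.14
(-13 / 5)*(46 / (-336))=299/840 = 0.36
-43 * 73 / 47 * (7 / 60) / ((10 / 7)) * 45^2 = -11044.94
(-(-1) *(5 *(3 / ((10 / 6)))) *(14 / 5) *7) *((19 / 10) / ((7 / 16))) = 19152/25 = 766.08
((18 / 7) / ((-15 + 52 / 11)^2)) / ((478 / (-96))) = -104544/21362537 = 0.00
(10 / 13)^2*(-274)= -27400/169 = -162.13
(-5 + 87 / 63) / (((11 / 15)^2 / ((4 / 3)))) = -7600/847 = -8.97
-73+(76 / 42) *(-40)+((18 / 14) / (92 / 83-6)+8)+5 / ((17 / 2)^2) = -338985719/2464014 = -137.57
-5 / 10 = -1/2 = -0.50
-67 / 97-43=-4238/97 = -43.69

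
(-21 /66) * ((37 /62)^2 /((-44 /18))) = 86247/1860496 = 0.05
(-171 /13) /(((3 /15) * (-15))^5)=19/351 = 0.05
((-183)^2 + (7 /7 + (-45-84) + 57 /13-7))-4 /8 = 867305/26 = 33357.88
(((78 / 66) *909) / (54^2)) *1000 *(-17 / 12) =-2790125/5346 = -521.91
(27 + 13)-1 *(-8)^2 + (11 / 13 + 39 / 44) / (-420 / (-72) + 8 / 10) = -1351071/56914 = -23.74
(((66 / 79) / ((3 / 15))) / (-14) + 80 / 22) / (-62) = -655/12166 = -0.05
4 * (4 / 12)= 4/3 = 1.33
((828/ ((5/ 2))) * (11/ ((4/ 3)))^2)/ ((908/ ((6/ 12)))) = 225423/18160 = 12.41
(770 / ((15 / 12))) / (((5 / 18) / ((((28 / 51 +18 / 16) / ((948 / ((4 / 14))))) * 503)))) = 3779039/6715 = 562.78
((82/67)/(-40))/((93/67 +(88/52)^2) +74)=-6929/17720940 = 0.00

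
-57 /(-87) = 19/29 = 0.66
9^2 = 81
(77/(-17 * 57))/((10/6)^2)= -231/8075 = -0.03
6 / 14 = 3/7 = 0.43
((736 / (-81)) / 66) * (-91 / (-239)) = -33488/638847 = -0.05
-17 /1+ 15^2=208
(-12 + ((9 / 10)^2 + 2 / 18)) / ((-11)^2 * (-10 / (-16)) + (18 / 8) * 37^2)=-19942/5680575 = 0.00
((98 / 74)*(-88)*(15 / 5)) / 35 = -1848/185 = -9.99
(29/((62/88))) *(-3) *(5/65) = -3828/403 = -9.50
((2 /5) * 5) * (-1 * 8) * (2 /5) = -32/5 = -6.40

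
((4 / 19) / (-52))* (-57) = 3/13 = 0.23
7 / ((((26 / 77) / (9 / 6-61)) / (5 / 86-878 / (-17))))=-285212389/4472 = -63777.37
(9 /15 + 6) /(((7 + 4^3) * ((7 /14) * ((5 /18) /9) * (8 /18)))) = 24057/1775 = 13.55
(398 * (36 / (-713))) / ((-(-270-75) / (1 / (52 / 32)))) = -38208/1065935 = -0.04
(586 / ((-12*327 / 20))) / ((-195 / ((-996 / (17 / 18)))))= -389104/24089 = -16.15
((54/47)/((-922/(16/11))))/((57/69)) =-9936/4528403 = 0.00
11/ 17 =0.65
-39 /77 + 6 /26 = -276/1001 = -0.28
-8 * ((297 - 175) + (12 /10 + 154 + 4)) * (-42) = 472416/5 = 94483.20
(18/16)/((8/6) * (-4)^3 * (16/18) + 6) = -0.02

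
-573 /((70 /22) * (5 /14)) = -12606/25 = -504.24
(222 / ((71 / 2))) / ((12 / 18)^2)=999/71 = 14.07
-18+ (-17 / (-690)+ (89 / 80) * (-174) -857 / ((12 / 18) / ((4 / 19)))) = -25285621/52440 = -482.18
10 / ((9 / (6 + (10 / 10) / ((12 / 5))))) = 385/54 = 7.13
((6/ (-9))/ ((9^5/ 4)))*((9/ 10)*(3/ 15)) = -4/492075 = 0.00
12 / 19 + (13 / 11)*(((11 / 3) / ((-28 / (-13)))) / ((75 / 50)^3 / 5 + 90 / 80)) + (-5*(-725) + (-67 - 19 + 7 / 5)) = 254397163/71820 = 3542.15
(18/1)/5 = 18/5 = 3.60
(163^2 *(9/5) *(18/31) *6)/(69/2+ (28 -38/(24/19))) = 309900816/60295 = 5139.74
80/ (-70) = -1.14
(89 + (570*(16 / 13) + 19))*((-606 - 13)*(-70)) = 456004920/13 = 35077301.54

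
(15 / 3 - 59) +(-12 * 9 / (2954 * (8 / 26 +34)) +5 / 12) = -211789765/3952452 = -53.58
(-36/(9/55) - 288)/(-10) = 254/5 = 50.80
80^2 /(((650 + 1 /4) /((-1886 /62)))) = -24140800/80631 = -299.40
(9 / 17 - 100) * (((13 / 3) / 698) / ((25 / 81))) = -593541/296650 = -2.00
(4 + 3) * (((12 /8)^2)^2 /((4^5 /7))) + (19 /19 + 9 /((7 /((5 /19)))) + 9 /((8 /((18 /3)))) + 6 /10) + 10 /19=103036441/10895360 = 9.46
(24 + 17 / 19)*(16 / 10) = 3784/95 = 39.83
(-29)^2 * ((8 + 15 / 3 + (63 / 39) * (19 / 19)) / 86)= 79895/559 = 142.92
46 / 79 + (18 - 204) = -14648/79 = -185.42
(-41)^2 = 1681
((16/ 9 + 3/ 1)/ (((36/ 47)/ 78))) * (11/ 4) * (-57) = -5491057/72 = -76264.68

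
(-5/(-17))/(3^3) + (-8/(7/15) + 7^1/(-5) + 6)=-201326/16065 = -12.53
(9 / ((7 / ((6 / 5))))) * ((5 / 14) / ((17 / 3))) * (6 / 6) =81/833 = 0.10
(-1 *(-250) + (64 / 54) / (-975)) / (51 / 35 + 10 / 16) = 368548208/3069495 = 120.07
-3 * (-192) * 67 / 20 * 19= 183312/5 = 36662.40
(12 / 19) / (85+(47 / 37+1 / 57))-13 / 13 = -180649/181981 = -0.99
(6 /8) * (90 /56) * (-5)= -675/112 = -6.03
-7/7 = -1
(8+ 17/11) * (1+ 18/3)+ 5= 790/11 = 71.82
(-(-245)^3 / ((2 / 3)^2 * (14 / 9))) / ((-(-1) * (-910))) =-4862025/208 = -23375.12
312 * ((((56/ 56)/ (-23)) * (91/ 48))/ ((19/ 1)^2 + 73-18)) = -91/1472 = -0.06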